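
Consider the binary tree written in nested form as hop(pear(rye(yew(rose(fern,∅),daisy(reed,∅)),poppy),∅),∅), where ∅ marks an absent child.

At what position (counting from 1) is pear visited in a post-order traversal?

8

Post-order visits the left subtree, then the right subtree, then the node.
At hop: go left to pear.
  At pear: go left to rye.
    At rye: go left to yew.
      At yew: go left to rose.
        At rose: go left to fern.
          fern is a leaf — visit fern.
        At rose: no right child.
        Visit rose.
      At yew: go right to daisy.
        At daisy: go left to reed.
          reed is a leaf — visit reed.
        At daisy: no right child.
        Visit daisy.
      Visit yew.
    At rye: go right to poppy.
      poppy is a leaf — visit poppy.
    Visit rye.
  At pear: no right child.
  Visit pear.
At hop: no right child.
Visit hop.
Full post-order sequence: fern, rose, reed, daisy, yew, poppy, rye, pear, hop.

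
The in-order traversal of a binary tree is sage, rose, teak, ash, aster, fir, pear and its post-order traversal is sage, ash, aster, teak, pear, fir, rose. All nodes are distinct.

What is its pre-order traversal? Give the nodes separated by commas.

rose, sage, fir, teak, aster, ash, pear

The last element of post-order is the root; it splits in-order into left and right subtrees.
Root rose: left subtree has 1 node {sage}, right has 5 {teak, ash, aster, fir, pear}.
  Root fir: left subtree has 3 nodes {teak, ash, aster}, right has 1 {pear}.
    Root teak: left subtree has 0 nodes { }, right has 2 {ash, aster}.
      Root aster: left subtree has 1 node {ash}, right has 0 { }.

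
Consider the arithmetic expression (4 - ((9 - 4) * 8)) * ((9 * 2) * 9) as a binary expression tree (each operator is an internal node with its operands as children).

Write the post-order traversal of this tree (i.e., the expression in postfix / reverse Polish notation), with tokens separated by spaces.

4 9 4 - 8 * - 9 2 * 9 * *

Post-order on an expression tree gives postfix notation: for each operator, emit left operand, right operand, then the operator.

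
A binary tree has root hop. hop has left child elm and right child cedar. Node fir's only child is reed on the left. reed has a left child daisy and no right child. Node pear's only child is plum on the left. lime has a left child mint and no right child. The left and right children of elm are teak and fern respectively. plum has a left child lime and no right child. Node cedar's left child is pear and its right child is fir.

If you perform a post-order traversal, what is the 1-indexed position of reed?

9

Post-order visits the left subtree, then the right subtree, then the node.
At hop: go left to elm.
  At elm: go left to teak.
    teak is a leaf — visit teak.
  At elm: go right to fern.
    fern is a leaf — visit fern.
  Visit elm.
At hop: go right to cedar.
  At cedar: go left to pear.
    At pear: go left to plum.
      At plum: go left to lime.
        At lime: go left to mint.
          mint is a leaf — visit mint.
        At lime: no right child.
        Visit lime.
      At plum: no right child.
      Visit plum.
    At pear: no right child.
    Visit pear.
  At cedar: go right to fir.
    At fir: go left to reed.
      At reed: go left to daisy.
        daisy is a leaf — visit daisy.
      At reed: no right child.
      Visit reed.
    At fir: no right child.
    Visit fir.
  Visit cedar.
Visit hop.
Full post-order sequence: teak, fern, elm, mint, lime, plum, pear, daisy, reed, fir, cedar, hop.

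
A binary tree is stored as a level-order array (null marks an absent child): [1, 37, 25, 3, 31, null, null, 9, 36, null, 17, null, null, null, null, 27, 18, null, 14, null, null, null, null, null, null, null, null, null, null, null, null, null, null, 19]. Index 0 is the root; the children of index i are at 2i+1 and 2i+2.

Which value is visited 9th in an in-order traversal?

31

In-order visits the left subtree, then the node, then the right subtree.
At 1: go left to 37.
  At 37: go left to 3.
    At 3: go left to 9.
      At 9: go left to 27.
        27 is a leaf — visit 27.
      Visit 9.
      At 9: go right to 18.
        At 18: go left to 19.
          19 is a leaf — visit 19.
        Visit 18.
        At 18: no right child.
    Visit 3.
    At 3: go right to 36.
      At 36: no left child.
      Visit 36.
      At 36: go right to 14.
        14 is a leaf — visit 14.
  Visit 37.
  At 37: go right to 31.
    At 31: no left child.
    Visit 31.
    At 31: go right to 17.
      17 is a leaf — visit 17.
Visit 1.
At 1: go right to 25.
  25 is a leaf — visit 25.
Full in-order sequence: 27, 9, 19, 18, 3, 36, 14, 37, 31, 17, 1, 25.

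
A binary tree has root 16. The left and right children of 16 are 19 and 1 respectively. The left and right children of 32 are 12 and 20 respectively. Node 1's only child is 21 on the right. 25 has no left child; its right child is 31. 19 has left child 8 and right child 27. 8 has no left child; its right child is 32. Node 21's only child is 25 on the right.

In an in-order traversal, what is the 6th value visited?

27

In-order visits the left subtree, then the node, then the right subtree.
At 16: go left to 19.
  At 19: go left to 8.
    At 8: no left child.
    Visit 8.
    At 8: go right to 32.
      At 32: go left to 12.
        12 is a leaf — visit 12.
      Visit 32.
      At 32: go right to 20.
        20 is a leaf — visit 20.
  Visit 19.
  At 19: go right to 27.
    27 is a leaf — visit 27.
Visit 16.
At 16: go right to 1.
  At 1: no left child.
  Visit 1.
  At 1: go right to 21.
    At 21: no left child.
    Visit 21.
    At 21: go right to 25.
      At 25: no left child.
      Visit 25.
      At 25: go right to 31.
        31 is a leaf — visit 31.
Full in-order sequence: 8, 12, 32, 20, 19, 27, 16, 1, 21, 25, 31.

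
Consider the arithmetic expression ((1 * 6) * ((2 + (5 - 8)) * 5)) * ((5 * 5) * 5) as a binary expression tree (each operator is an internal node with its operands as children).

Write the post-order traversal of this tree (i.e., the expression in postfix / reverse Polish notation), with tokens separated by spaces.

1 6 * 2 5 8 - + 5 * * 5 5 * 5 * *

Post-order on an expression tree gives postfix notation: for each operator, emit left operand, right operand, then the operator.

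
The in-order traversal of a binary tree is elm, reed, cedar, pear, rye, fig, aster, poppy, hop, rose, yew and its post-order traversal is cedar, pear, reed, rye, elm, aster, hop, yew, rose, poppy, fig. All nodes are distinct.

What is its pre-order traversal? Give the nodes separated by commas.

fig, elm, rye, reed, pear, cedar, poppy, aster, rose, hop, yew

The last element of post-order is the root; it splits in-order into left and right subtrees.
Root fig: left subtree has 5 nodes {elm, reed, cedar, pear, rye}, right has 5 {aster, poppy, hop, rose, yew}.
  Root elm: left subtree has 0 nodes { }, right has 4 {reed, cedar, pear, rye}.
    Root rye: left subtree has 3 nodes {reed, cedar, pear}, right has 0 { }.
      Root reed: left subtree has 0 nodes { }, right has 2 {cedar, pear}.
        Root pear: left subtree has 1 node {cedar}, right has 0 { }.
  Root poppy: left subtree has 1 node {aster}, right has 3 {hop, rose, yew}.
    Root rose: left subtree has 1 node {hop}, right has 1 {yew}.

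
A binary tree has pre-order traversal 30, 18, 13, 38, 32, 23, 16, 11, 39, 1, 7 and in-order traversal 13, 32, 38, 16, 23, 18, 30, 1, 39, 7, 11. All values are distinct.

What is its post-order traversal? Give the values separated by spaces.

The first element of pre-order is the root; it splits in-order into left and right subtrees.
Root 30: left subtree has 6 nodes {13, 32, 38, 16, 23, 18}, right has 4 {1, 39, 7, 11}.
  Root 18: left subtree has 5 nodes {13, 32, 38, 16, 23}, right has 0 { }.
    Root 13: left subtree has 0 nodes { }, right has 4 {32, 38, 16, 23}.
      Root 38: left subtree has 1 node {32}, right has 2 {16, 23}.
        Root 23: left subtree has 1 node {16}, right has 0 { }.
  Root 11: left subtree has 3 nodes {1, 39, 7}, right has 0 { }.
    Root 39: left subtree has 1 node {1}, right has 1 {7}.

32 16 23 38 13 18 1 7 39 11 30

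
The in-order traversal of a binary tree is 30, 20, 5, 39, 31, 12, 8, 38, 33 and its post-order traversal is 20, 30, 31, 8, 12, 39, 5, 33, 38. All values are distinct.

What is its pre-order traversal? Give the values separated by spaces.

38 5 30 20 39 12 31 8 33

The last element of post-order is the root; it splits in-order into left and right subtrees.
Root 38: left subtree has 7 nodes {30, 20, 5, 39, 31, 12, 8}, right has 1 {33}.
  Root 5: left subtree has 2 nodes {30, 20}, right has 4 {39, 31, 12, 8}.
    Root 30: left subtree has 0 nodes { }, right has 1 {20}.
    Root 39: left subtree has 0 nodes { }, right has 3 {31, 12, 8}.
      Root 12: left subtree has 1 node {31}, right has 1 {8}.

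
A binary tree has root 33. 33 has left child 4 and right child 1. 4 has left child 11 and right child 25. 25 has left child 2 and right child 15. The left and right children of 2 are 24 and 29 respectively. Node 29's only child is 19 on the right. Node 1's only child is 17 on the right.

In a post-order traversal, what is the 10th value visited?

Post-order visits the left subtree, then the right subtree, then the node.
At 33: go left to 4.
  At 4: go left to 11.
    11 is a leaf — visit 11.
  At 4: go right to 25.
    At 25: go left to 2.
      At 2: go left to 24.
        24 is a leaf — visit 24.
      At 2: go right to 29.
        At 29: no left child.
        At 29: go right to 19.
          19 is a leaf — visit 19.
        Visit 29.
      Visit 2.
    At 25: go right to 15.
      15 is a leaf — visit 15.
    Visit 25.
  Visit 4.
At 33: go right to 1.
  At 1: no left child.
  At 1: go right to 17.
    17 is a leaf — visit 17.
  Visit 1.
Visit 33.
Full post-order sequence: 11, 24, 19, 29, 2, 15, 25, 4, 17, 1, 33.

1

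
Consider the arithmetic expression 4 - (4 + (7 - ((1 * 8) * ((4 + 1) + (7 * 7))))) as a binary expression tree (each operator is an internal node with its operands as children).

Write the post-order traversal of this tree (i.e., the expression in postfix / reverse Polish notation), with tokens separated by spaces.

4 4 7 1 8 * 4 1 + 7 7 * + * - + -

Post-order on an expression tree gives postfix notation: for each operator, emit left operand, right operand, then the operator.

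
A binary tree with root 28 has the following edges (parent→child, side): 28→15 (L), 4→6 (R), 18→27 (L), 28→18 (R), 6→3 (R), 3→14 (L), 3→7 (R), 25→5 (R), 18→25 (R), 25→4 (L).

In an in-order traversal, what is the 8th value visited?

3

In-order visits the left subtree, then the node, then the right subtree.
At 28: go left to 15.
  15 is a leaf — visit 15.
Visit 28.
At 28: go right to 18.
  At 18: go left to 27.
    27 is a leaf — visit 27.
  Visit 18.
  At 18: go right to 25.
    At 25: go left to 4.
      At 4: no left child.
      Visit 4.
      At 4: go right to 6.
        At 6: no left child.
        Visit 6.
        At 6: go right to 3.
          At 3: go left to 14.
            14 is a leaf — visit 14.
          Visit 3.
          At 3: go right to 7.
            7 is a leaf — visit 7.
    Visit 25.
    At 25: go right to 5.
      5 is a leaf — visit 5.
Full in-order sequence: 15, 28, 27, 18, 4, 6, 14, 3, 7, 25, 5.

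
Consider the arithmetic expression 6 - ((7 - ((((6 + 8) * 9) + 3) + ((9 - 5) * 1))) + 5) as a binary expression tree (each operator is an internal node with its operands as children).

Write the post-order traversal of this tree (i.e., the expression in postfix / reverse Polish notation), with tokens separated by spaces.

6 7 6 8 + 9 * 3 + 9 5 - 1 * + - 5 + -

Post-order on an expression tree gives postfix notation: for each operator, emit left operand, right operand, then the operator.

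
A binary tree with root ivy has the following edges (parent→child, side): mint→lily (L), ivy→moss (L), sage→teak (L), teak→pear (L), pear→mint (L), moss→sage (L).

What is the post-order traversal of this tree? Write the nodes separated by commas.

Post-order visits the left subtree, then the right subtree, then the node.
At ivy: go left to moss.
  At moss: go left to sage.
    At sage: go left to teak.
      At teak: go left to pear.
        At pear: go left to mint.
          At mint: go left to lily.
            lily is a leaf — visit lily.
          At mint: no right child.
          Visit mint.
        At pear: no right child.
        Visit pear.
      At teak: no right child.
      Visit teak.
    At sage: no right child.
    Visit sage.
  At moss: no right child.
  Visit moss.
At ivy: no right child.
Visit ivy.

lily, mint, pear, teak, sage, moss, ivy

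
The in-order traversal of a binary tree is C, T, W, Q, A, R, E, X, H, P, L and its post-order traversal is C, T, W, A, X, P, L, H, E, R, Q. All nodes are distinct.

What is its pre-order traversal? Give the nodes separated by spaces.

Q W T C R A E H X L P

The last element of post-order is the root; it splits in-order into left and right subtrees.
Root Q: left subtree has 3 nodes {C, T, W}, right has 7 {A, R, E, X, H, P, L}.
  Root W: left subtree has 2 nodes {C, T}, right has 0 { }.
    Root T: left subtree has 1 node {C}, right has 0 { }.
  Root R: left subtree has 1 node {A}, right has 5 {E, X, H, P, L}.
    Root E: left subtree has 0 nodes { }, right has 4 {X, H, P, L}.
      Root H: left subtree has 1 node {X}, right has 2 {P, L}.
        Root L: left subtree has 1 node {P}, right has 0 { }.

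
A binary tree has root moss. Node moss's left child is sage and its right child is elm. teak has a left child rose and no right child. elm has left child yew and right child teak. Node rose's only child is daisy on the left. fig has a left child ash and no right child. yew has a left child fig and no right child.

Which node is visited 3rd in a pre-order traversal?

Pre-order visits the node, then its left subtree, then its right subtree.
Visit moss.
At moss: go left to sage.
  sage is a leaf — visit sage.
At moss: go right to elm.
  Visit elm.
  At elm: go left to yew.
    Visit yew.
    At yew: go left to fig.
      Visit fig.
      At fig: go left to ash.
        ash is a leaf — visit ash.
      At fig: no right child.
    At yew: no right child.
  At elm: go right to teak.
    Visit teak.
    At teak: go left to rose.
      Visit rose.
      At rose: go left to daisy.
        daisy is a leaf — visit daisy.
      At rose: no right child.
    At teak: no right child.
Full pre-order sequence: moss, sage, elm, yew, fig, ash, teak, rose, daisy.

elm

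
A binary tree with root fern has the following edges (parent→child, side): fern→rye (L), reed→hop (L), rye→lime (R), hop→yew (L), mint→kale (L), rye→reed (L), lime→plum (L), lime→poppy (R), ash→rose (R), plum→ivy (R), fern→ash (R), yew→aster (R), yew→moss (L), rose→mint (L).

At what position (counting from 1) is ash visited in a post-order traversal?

Post-order visits the left subtree, then the right subtree, then the node.
At fern: go left to rye.
  At rye: go left to reed.
    At reed: go left to hop.
      At hop: go left to yew.
        At yew: go left to moss.
          moss is a leaf — visit moss.
        At yew: go right to aster.
          aster is a leaf — visit aster.
        Visit yew.
      At hop: no right child.
      Visit hop.
    At reed: no right child.
    Visit reed.
  At rye: go right to lime.
    At lime: go left to plum.
      At plum: no left child.
      At plum: go right to ivy.
        ivy is a leaf — visit ivy.
      Visit plum.
    At lime: go right to poppy.
      poppy is a leaf — visit poppy.
    Visit lime.
  Visit rye.
At fern: go right to ash.
  At ash: no left child.
  At ash: go right to rose.
    At rose: go left to mint.
      At mint: go left to kale.
        kale is a leaf — visit kale.
      At mint: no right child.
      Visit mint.
    At rose: no right child.
    Visit rose.
  Visit ash.
Visit fern.
Full post-order sequence: moss, aster, yew, hop, reed, ivy, plum, poppy, lime, rye, kale, mint, rose, ash, fern.

14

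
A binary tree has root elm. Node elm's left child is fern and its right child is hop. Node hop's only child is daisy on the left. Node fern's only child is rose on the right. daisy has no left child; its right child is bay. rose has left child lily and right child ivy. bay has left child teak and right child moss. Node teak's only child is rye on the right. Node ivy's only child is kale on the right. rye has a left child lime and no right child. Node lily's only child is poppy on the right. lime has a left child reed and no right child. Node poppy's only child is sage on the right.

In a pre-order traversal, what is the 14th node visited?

Pre-order visits the node, then its left subtree, then its right subtree.
Visit elm.
At elm: go left to fern.
  Visit fern.
  At fern: no left child.
  At fern: go right to rose.
    Visit rose.
    At rose: go left to lily.
      Visit lily.
      At lily: no left child.
      At lily: go right to poppy.
        Visit poppy.
        At poppy: no left child.
        At poppy: go right to sage.
          sage is a leaf — visit sage.
    At rose: go right to ivy.
      Visit ivy.
      At ivy: no left child.
      At ivy: go right to kale.
        kale is a leaf — visit kale.
At elm: go right to hop.
  Visit hop.
  At hop: go left to daisy.
    Visit daisy.
    At daisy: no left child.
    At daisy: go right to bay.
      Visit bay.
      At bay: go left to teak.
        Visit teak.
        At teak: no left child.
        At teak: go right to rye.
          Visit rye.
          At rye: go left to lime.
            Visit lime.
            At lime: go left to reed.
              reed is a leaf — visit reed.
            At lime: no right child.
          At rye: no right child.
      At bay: go right to moss.
        moss is a leaf — visit moss.
  At hop: no right child.
Full pre-order sequence: elm, fern, rose, lily, poppy, sage, ivy, kale, hop, daisy, bay, teak, rye, lime, reed, moss.

lime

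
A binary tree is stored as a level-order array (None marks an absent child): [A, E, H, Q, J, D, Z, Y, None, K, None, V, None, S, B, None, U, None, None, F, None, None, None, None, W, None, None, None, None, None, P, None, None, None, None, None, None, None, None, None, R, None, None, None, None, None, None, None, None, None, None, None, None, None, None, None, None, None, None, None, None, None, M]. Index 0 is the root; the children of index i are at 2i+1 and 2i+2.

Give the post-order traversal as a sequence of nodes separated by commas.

Post-order visits the left subtree, then the right subtree, then the node.
At A: go left to E.
  At E: go left to Q.
    At Q: go left to Y.
      At Y: no left child.
      At Y: go right to U.
        U is a leaf — visit U.
      Visit Y.
    At Q: no right child.
    Visit Q.
  At E: go right to J.
    At J: go left to K.
      At K: go left to F.
        At F: no left child.
        At F: go right to R.
          R is a leaf — visit R.
        Visit F.
      At K: no right child.
      Visit K.
    At J: no right child.
    Visit J.
  Visit E.
At A: go right to H.
  At H: go left to D.
    At D: go left to V.
      At V: no left child.
      At V: go right to W.
        W is a leaf — visit W.
      Visit V.
    At D: no right child.
    Visit D.
  At H: go right to Z.
    At Z: go left to S.
      S is a leaf — visit S.
    At Z: go right to B.
      At B: no left child.
      At B: go right to P.
        At P: no left child.
        At P: go right to M.
          M is a leaf — visit M.
        Visit P.
      Visit B.
    Visit Z.
  Visit H.
Visit A.

U, Y, Q, R, F, K, J, E, W, V, D, S, M, P, B, Z, H, A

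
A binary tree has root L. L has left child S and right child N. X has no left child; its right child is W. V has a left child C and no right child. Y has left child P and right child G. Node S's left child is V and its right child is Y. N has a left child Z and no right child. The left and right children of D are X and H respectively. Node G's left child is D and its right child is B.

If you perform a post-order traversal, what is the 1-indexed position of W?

4

Post-order visits the left subtree, then the right subtree, then the node.
At L: go left to S.
  At S: go left to V.
    At V: go left to C.
      C is a leaf — visit C.
    At V: no right child.
    Visit V.
  At S: go right to Y.
    At Y: go left to P.
      P is a leaf — visit P.
    At Y: go right to G.
      At G: go left to D.
        At D: go left to X.
          At X: no left child.
          At X: go right to W.
            W is a leaf — visit W.
          Visit X.
        At D: go right to H.
          H is a leaf — visit H.
        Visit D.
      At G: go right to B.
        B is a leaf — visit B.
      Visit G.
    Visit Y.
  Visit S.
At L: go right to N.
  At N: go left to Z.
    Z is a leaf — visit Z.
  At N: no right child.
  Visit N.
Visit L.
Full post-order sequence: C, V, P, W, X, H, D, B, G, Y, S, Z, N, L.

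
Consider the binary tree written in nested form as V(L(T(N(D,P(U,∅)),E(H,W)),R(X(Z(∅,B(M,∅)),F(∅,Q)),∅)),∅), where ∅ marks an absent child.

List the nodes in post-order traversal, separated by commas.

Post-order visits the left subtree, then the right subtree, then the node.
At V: go left to L.
  At L: go left to T.
    At T: go left to N.
      At N: go left to D.
        D is a leaf — visit D.
      At N: go right to P.
        At P: go left to U.
          U is a leaf — visit U.
        At P: no right child.
        Visit P.
      Visit N.
    At T: go right to E.
      At E: go left to H.
        H is a leaf — visit H.
      At E: go right to W.
        W is a leaf — visit W.
      Visit E.
    Visit T.
  At L: go right to R.
    At R: go left to X.
      At X: go left to Z.
        At Z: no left child.
        At Z: go right to B.
          At B: go left to M.
            M is a leaf — visit M.
          At B: no right child.
          Visit B.
        Visit Z.
      At X: go right to F.
        At F: no left child.
        At F: go right to Q.
          Q is a leaf — visit Q.
        Visit F.
      Visit X.
    At R: no right child.
    Visit R.
  Visit L.
At V: no right child.
Visit V.

D, U, P, N, H, W, E, T, M, B, Z, Q, F, X, R, L, V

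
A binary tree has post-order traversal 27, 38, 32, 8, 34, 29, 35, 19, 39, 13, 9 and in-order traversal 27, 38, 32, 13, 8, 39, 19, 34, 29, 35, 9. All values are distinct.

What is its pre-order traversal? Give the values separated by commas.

The last element of post-order is the root; it splits in-order into left and right subtrees.
Root 9: left subtree has 10 nodes {27, 38, 32, 13, 8, 39, 19, 34, 29, 35}, right has 0 { }.
  Root 13: left subtree has 3 nodes {27, 38, 32}, right has 6 {8, 39, 19, 34, 29, 35}.
    Root 32: left subtree has 2 nodes {27, 38}, right has 0 { }.
      Root 38: left subtree has 1 node {27}, right has 0 { }.
    Root 39: left subtree has 1 node {8}, right has 4 {19, 34, 29, 35}.
      Root 19: left subtree has 0 nodes { }, right has 3 {34, 29, 35}.
        Root 35: left subtree has 2 nodes {34, 29}, right has 0 { }.
          Root 29: left subtree has 1 node {34}, right has 0 { }.

9, 13, 32, 38, 27, 39, 8, 19, 35, 29, 34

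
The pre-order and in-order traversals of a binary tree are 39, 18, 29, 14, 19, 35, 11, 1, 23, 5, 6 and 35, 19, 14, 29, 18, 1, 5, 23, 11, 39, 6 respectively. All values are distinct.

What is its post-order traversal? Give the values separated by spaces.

The first element of pre-order is the root; it splits in-order into left and right subtrees.
Root 39: left subtree has 9 nodes {35, 19, 14, 29, 18, 1, 5, 23, 11}, right has 1 {6}.
  Root 18: left subtree has 4 nodes {35, 19, 14, 29}, right has 4 {1, 5, 23, 11}.
    Root 29: left subtree has 3 nodes {35, 19, 14}, right has 0 { }.
      Root 14: left subtree has 2 nodes {35, 19}, right has 0 { }.
        Root 19: left subtree has 1 node {35}, right has 0 { }.
    Root 11: left subtree has 3 nodes {1, 5, 23}, right has 0 { }.
      Root 1: left subtree has 0 nodes { }, right has 2 {5, 23}.
        Root 23: left subtree has 1 node {5}, right has 0 { }.

35 19 14 29 5 23 1 11 18 6 39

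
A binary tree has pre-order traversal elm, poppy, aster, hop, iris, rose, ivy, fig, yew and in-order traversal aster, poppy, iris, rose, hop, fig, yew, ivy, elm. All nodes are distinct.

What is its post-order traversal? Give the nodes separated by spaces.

The first element of pre-order is the root; it splits in-order into left and right subtrees.
Root elm: left subtree has 8 nodes {aster, poppy, iris, rose, hop, fig, yew, ivy}, right has 0 { }.
  Root poppy: left subtree has 1 node {aster}, right has 6 {iris, rose, hop, fig, yew, ivy}.
    Root hop: left subtree has 2 nodes {iris, rose}, right has 3 {fig, yew, ivy}.
      Root iris: left subtree has 0 nodes { }, right has 1 {rose}.
      Root ivy: left subtree has 2 nodes {fig, yew}, right has 0 { }.
        Root fig: left subtree has 0 nodes { }, right has 1 {yew}.

aster rose iris yew fig ivy hop poppy elm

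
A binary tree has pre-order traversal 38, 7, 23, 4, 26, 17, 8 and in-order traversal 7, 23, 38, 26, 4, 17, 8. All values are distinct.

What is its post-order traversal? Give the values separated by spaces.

The first element of pre-order is the root; it splits in-order into left and right subtrees.
Root 38: left subtree has 2 nodes {7, 23}, right has 4 {26, 4, 17, 8}.
  Root 7: left subtree has 0 nodes { }, right has 1 {23}.
  Root 4: left subtree has 1 node {26}, right has 2 {17, 8}.
    Root 17: left subtree has 0 nodes { }, right has 1 {8}.

23 7 26 8 17 4 38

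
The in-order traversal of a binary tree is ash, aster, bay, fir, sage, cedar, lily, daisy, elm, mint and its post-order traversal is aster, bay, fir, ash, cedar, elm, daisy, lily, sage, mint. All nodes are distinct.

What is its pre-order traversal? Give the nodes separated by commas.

mint, sage, ash, fir, bay, aster, lily, cedar, daisy, elm

The last element of post-order is the root; it splits in-order into left and right subtrees.
Root mint: left subtree has 9 nodes {ash, aster, bay, fir, sage, cedar, lily, daisy, elm}, right has 0 { }.
  Root sage: left subtree has 4 nodes {ash, aster, bay, fir}, right has 4 {cedar, lily, daisy, elm}.
    Root ash: left subtree has 0 nodes { }, right has 3 {aster, bay, fir}.
      Root fir: left subtree has 2 nodes {aster, bay}, right has 0 { }.
        Root bay: left subtree has 1 node {aster}, right has 0 { }.
    Root lily: left subtree has 1 node {cedar}, right has 2 {daisy, elm}.
      Root daisy: left subtree has 0 nodes { }, right has 1 {elm}.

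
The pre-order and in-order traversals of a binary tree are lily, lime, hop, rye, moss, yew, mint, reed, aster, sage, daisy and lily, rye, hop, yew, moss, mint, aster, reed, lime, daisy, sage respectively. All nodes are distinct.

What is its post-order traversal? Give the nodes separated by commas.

The first element of pre-order is the root; it splits in-order into left and right subtrees.
Root lily: left subtree has 0 nodes { }, right has 10 {rye, hop, yew, moss, mint, aster, reed, lime, daisy, sage}.
  Root lime: left subtree has 7 nodes {rye, hop, yew, moss, mint, aster, reed}, right has 2 {daisy, sage}.
    Root hop: left subtree has 1 node {rye}, right has 5 {yew, moss, mint, aster, reed}.
      Root moss: left subtree has 1 node {yew}, right has 3 {mint, aster, reed}.
        Root mint: left subtree has 0 nodes { }, right has 2 {aster, reed}.
          Root reed: left subtree has 1 node {aster}, right has 0 { }.
    Root sage: left subtree has 1 node {daisy}, right has 0 { }.

rye, yew, aster, reed, mint, moss, hop, daisy, sage, lime, lily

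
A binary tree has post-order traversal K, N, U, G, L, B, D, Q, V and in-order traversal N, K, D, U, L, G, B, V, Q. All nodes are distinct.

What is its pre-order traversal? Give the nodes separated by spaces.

V D N K B L U G Q

The last element of post-order is the root; it splits in-order into left and right subtrees.
Root V: left subtree has 7 nodes {N, K, D, U, L, G, B}, right has 1 {Q}.
  Root D: left subtree has 2 nodes {N, K}, right has 4 {U, L, G, B}.
    Root N: left subtree has 0 nodes { }, right has 1 {K}.
    Root B: left subtree has 3 nodes {U, L, G}, right has 0 { }.
      Root L: left subtree has 1 node {U}, right has 1 {G}.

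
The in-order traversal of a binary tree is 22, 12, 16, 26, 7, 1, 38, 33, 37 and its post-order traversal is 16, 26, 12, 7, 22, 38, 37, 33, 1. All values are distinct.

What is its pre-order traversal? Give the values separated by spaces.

1 22 7 12 26 16 33 38 37

The last element of post-order is the root; it splits in-order into left and right subtrees.
Root 1: left subtree has 5 nodes {22, 12, 16, 26, 7}, right has 3 {38, 33, 37}.
  Root 22: left subtree has 0 nodes { }, right has 4 {12, 16, 26, 7}.
    Root 7: left subtree has 3 nodes {12, 16, 26}, right has 0 { }.
      Root 12: left subtree has 0 nodes { }, right has 2 {16, 26}.
        Root 26: left subtree has 1 node {16}, right has 0 { }.
  Root 33: left subtree has 1 node {38}, right has 1 {37}.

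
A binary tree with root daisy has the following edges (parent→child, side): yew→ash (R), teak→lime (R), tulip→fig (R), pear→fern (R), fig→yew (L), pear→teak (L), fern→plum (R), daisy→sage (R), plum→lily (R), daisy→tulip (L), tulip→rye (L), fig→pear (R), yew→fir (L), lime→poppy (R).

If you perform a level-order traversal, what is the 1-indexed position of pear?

Level-order visits nodes level by level from the root, left to right within each level.
Level 0: daisy
Level 1: tulip, sage
Level 2: rye, fig
Level 3: yew, pear
Level 4: fir, ash, teak, fern
Level 5: lime, plum
Level 6: poppy, lily
Full level-order sequence: daisy, tulip, sage, rye, fig, yew, pear, fir, ash, teak, fern, lime, plum, poppy, lily.

7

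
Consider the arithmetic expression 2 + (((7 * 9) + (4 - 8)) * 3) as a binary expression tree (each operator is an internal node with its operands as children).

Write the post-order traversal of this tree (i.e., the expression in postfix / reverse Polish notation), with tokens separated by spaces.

Post-order on an expression tree gives postfix notation: for each operator, emit left operand, right operand, then the operator.

2 7 9 * 4 8 - + 3 * +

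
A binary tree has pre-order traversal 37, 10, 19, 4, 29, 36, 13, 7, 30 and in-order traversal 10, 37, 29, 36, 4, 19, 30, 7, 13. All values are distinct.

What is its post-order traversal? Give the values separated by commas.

10, 36, 29, 4, 30, 7, 13, 19, 37

The first element of pre-order is the root; it splits in-order into left and right subtrees.
Root 37: left subtree has 1 node {10}, right has 7 {29, 36, 4, 19, 30, 7, 13}.
  Root 19: left subtree has 3 nodes {29, 36, 4}, right has 3 {30, 7, 13}.
    Root 4: left subtree has 2 nodes {29, 36}, right has 0 { }.
      Root 29: left subtree has 0 nodes { }, right has 1 {36}.
    Root 13: left subtree has 2 nodes {30, 7}, right has 0 { }.
      Root 7: left subtree has 1 node {30}, right has 0 { }.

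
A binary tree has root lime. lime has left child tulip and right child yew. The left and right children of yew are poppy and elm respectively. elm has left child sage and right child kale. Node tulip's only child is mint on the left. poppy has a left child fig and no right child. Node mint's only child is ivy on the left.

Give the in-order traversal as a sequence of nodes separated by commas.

In-order visits the left subtree, then the node, then the right subtree.
At lime: go left to tulip.
  At tulip: go left to mint.
    At mint: go left to ivy.
      ivy is a leaf — visit ivy.
    Visit mint.
    At mint: no right child.
  Visit tulip.
  At tulip: no right child.
Visit lime.
At lime: go right to yew.
  At yew: go left to poppy.
    At poppy: go left to fig.
      fig is a leaf — visit fig.
    Visit poppy.
    At poppy: no right child.
  Visit yew.
  At yew: go right to elm.
    At elm: go left to sage.
      sage is a leaf — visit sage.
    Visit elm.
    At elm: go right to kale.
      kale is a leaf — visit kale.

ivy, mint, tulip, lime, fig, poppy, yew, sage, elm, kale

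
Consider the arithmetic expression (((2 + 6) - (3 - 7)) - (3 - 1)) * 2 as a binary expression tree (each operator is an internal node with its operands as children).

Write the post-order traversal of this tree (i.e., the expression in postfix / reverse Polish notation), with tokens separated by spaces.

2 6 + 3 7 - - 3 1 - - 2 *

Post-order on an expression tree gives postfix notation: for each operator, emit left operand, right operand, then the operator.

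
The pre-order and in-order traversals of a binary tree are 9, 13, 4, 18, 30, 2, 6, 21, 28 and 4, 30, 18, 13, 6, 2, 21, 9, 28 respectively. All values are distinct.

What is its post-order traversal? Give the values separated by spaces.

30 18 4 6 21 2 13 28 9

The first element of pre-order is the root; it splits in-order into left and right subtrees.
Root 9: left subtree has 7 nodes {4, 30, 18, 13, 6, 2, 21}, right has 1 {28}.
  Root 13: left subtree has 3 nodes {4, 30, 18}, right has 3 {6, 2, 21}.
    Root 4: left subtree has 0 nodes { }, right has 2 {30, 18}.
      Root 18: left subtree has 1 node {30}, right has 0 { }.
    Root 2: left subtree has 1 node {6}, right has 1 {21}.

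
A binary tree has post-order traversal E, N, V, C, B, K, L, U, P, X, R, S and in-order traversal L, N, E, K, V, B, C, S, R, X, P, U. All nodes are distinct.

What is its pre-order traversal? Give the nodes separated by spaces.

S L K N E B V C R X P U

The last element of post-order is the root; it splits in-order into left and right subtrees.
Root S: left subtree has 7 nodes {L, N, E, K, V, B, C}, right has 4 {R, X, P, U}.
  Root L: left subtree has 0 nodes { }, right has 6 {N, E, K, V, B, C}.
    Root K: left subtree has 2 nodes {N, E}, right has 3 {V, B, C}.
      Root N: left subtree has 0 nodes { }, right has 1 {E}.
      Root B: left subtree has 1 node {V}, right has 1 {C}.
  Root R: left subtree has 0 nodes { }, right has 3 {X, P, U}.
    Root X: left subtree has 0 nodes { }, right has 2 {P, U}.
      Root P: left subtree has 0 nodes { }, right has 1 {U}.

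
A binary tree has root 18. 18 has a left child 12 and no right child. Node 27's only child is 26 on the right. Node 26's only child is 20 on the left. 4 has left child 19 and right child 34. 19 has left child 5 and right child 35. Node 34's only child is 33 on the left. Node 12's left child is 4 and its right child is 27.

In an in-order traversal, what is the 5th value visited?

33

In-order visits the left subtree, then the node, then the right subtree.
At 18: go left to 12.
  At 12: go left to 4.
    At 4: go left to 19.
      At 19: go left to 5.
        5 is a leaf — visit 5.
      Visit 19.
      At 19: go right to 35.
        35 is a leaf — visit 35.
    Visit 4.
    At 4: go right to 34.
      At 34: go left to 33.
        33 is a leaf — visit 33.
      Visit 34.
      At 34: no right child.
  Visit 12.
  At 12: go right to 27.
    At 27: no left child.
    Visit 27.
    At 27: go right to 26.
      At 26: go left to 20.
        20 is a leaf — visit 20.
      Visit 26.
      At 26: no right child.
Visit 18.
At 18: no right child.
Full in-order sequence: 5, 19, 35, 4, 33, 34, 12, 27, 20, 26, 18.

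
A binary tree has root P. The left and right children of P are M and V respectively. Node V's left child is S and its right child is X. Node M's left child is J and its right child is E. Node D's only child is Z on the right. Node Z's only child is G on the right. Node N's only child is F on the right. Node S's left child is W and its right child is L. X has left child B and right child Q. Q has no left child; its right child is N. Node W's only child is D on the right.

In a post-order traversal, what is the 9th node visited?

Post-order visits the left subtree, then the right subtree, then the node.
At P: go left to M.
  At M: go left to J.
    J is a leaf — visit J.
  At M: go right to E.
    E is a leaf — visit E.
  Visit M.
At P: go right to V.
  At V: go left to S.
    At S: go left to W.
      At W: no left child.
      At W: go right to D.
        At D: no left child.
        At D: go right to Z.
          At Z: no left child.
          At Z: go right to G.
            G is a leaf — visit G.
          Visit Z.
        Visit D.
      Visit W.
    At S: go right to L.
      L is a leaf — visit L.
    Visit S.
  At V: go right to X.
    At X: go left to B.
      B is a leaf — visit B.
    At X: go right to Q.
      At Q: no left child.
      At Q: go right to N.
        At N: no left child.
        At N: go right to F.
          F is a leaf — visit F.
        Visit N.
      Visit Q.
    Visit X.
  Visit V.
Visit P.
Full post-order sequence: J, E, M, G, Z, D, W, L, S, B, F, N, Q, X, V, P.

S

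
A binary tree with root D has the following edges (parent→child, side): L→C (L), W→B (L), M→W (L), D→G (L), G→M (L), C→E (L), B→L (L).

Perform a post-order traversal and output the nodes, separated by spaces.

Post-order visits the left subtree, then the right subtree, then the node.
At D: go left to G.
  At G: go left to M.
    At M: go left to W.
      At W: go left to B.
        At B: go left to L.
          At L: go left to C.
            At C: go left to E.
              E is a leaf — visit E.
            At C: no right child.
            Visit C.
          At L: no right child.
          Visit L.
        At B: no right child.
        Visit B.
      At W: no right child.
      Visit W.
    At M: no right child.
    Visit M.
  At G: no right child.
  Visit G.
At D: no right child.
Visit D.

E C L B W M G D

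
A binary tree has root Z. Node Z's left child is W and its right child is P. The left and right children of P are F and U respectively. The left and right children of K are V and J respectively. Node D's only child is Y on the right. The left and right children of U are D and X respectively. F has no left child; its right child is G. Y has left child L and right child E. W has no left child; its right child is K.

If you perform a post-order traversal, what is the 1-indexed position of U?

Post-order visits the left subtree, then the right subtree, then the node.
At Z: go left to W.
  At W: no left child.
  At W: go right to K.
    At K: go left to V.
      V is a leaf — visit V.
    At K: go right to J.
      J is a leaf — visit J.
    Visit K.
  Visit W.
At Z: go right to P.
  At P: go left to F.
    At F: no left child.
    At F: go right to G.
      G is a leaf — visit G.
    Visit F.
  At P: go right to U.
    At U: go left to D.
      At D: no left child.
      At D: go right to Y.
        At Y: go left to L.
          L is a leaf — visit L.
        At Y: go right to E.
          E is a leaf — visit E.
        Visit Y.
      Visit D.
    At U: go right to X.
      X is a leaf — visit X.
    Visit U.
  Visit P.
Visit Z.
Full post-order sequence: V, J, K, W, G, F, L, E, Y, D, X, U, P, Z.

12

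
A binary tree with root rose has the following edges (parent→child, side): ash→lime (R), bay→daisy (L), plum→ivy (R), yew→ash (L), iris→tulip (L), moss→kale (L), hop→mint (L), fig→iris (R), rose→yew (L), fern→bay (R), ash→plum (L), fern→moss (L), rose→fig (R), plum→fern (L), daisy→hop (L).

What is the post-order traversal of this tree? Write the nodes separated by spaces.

Post-order visits the left subtree, then the right subtree, then the node.
At rose: go left to yew.
  At yew: go left to ash.
    At ash: go left to plum.
      At plum: go left to fern.
        At fern: go left to moss.
          At moss: go left to kale.
            kale is a leaf — visit kale.
          At moss: no right child.
          Visit moss.
        At fern: go right to bay.
          At bay: go left to daisy.
            At daisy: go left to hop.
              At hop: go left to mint.
                mint is a leaf — visit mint.
              At hop: no right child.
              Visit hop.
            At daisy: no right child.
            Visit daisy.
          At bay: no right child.
          Visit bay.
        Visit fern.
      At plum: go right to ivy.
        ivy is a leaf — visit ivy.
      Visit plum.
    At ash: go right to lime.
      lime is a leaf — visit lime.
    Visit ash.
  At yew: no right child.
  Visit yew.
At rose: go right to fig.
  At fig: no left child.
  At fig: go right to iris.
    At iris: go left to tulip.
      tulip is a leaf — visit tulip.
    At iris: no right child.
    Visit iris.
  Visit fig.
Visit rose.

kale moss mint hop daisy bay fern ivy plum lime ash yew tulip iris fig rose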